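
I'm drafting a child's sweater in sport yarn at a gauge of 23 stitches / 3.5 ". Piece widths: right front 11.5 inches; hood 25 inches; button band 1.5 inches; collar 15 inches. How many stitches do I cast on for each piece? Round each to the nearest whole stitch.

Rate = 23/3.5 = 6.571 sts per in.
right front: 11.5 × 6.571 = 75.57 → 76.
hood: 25 × 6.571 = 164.29 → 164.
button band: 1.5 × 6.571 = 9.86 → 10.
collar: 15 × 6.571 = 98.57 → 99.

right front 76; hood 164; button band 10; collar 99.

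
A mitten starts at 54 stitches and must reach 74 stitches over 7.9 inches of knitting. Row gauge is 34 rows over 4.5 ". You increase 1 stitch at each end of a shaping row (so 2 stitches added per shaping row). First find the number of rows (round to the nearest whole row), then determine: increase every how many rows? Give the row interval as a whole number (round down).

Rows = 7.9 × 7.556 = 59.7 → 60 rows.
Stitches to add: 20 → 10 shaping rows (at 2 st each).
60 / 10 = 6.00 → every 6 rows.

Increase every 6th row.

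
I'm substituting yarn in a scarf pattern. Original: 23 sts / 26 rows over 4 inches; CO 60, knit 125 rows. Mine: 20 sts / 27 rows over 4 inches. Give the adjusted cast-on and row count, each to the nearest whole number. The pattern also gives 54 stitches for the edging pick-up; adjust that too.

Stitches: 60 × 20/23 = 52.17 → 52.
Rows: 125 × 27/26 = 129.81 → 130.
edging pick-up: 54 × 20/23 = 46.96 → 47.

Cast on 52 stitches; work 130 rows; edging pick-up 47 stitches.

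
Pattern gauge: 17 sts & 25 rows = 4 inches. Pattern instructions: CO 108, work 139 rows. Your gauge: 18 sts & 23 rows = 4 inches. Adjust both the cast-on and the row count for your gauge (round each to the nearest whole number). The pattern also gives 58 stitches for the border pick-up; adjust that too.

Cast on 114 stitches; work 128 rows; border pick-up 61 stitches.

Stitches: 108 × 18/17 = 114.35 → 114.
Rows: 139 × 23/25 = 127.88 → 128.
border pick-up: 58 × 18/17 = 61.41 → 61.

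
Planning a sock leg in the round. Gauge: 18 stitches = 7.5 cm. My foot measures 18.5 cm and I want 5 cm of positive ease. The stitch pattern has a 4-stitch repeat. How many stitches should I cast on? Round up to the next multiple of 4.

CO 60 sts.

Finished = 18.5 + 5 = 23.5 cm.
18 / 7.5 = 2.4 sts/cm.
23.5 × 2.4 = 56.40 sts.
Next multiple of 4: 60.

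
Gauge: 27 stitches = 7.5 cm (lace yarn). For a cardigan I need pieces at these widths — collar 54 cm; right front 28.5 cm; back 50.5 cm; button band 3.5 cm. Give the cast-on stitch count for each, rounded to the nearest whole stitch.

Rate = 27/7.5 = 3.6 sts per cm.
collar: 54 × 3.6 = 194.40 → 194.
right front: 28.5 × 3.6 = 102.60 → 103.
back: 50.5 × 3.6 = 181.80 → 182.
button band: 3.5 × 3.6 = 12.60 → 13.

collar 194; right front 103; back 182; button band 13.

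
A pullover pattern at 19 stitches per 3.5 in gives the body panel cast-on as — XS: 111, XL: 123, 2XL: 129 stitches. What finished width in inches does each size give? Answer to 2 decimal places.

XS 20.45 inches; XL 22.66 inches; 2XL 23.76 inches.

19/3.5 = 5.429 sts per in.
XS: 111 / 5.429 = 20.447 → 20.45 in.
XL: 123 / 5.429 = 22.658 → 22.66 in.
2XL: 129 / 5.429 = 23.763 → 23.76 in.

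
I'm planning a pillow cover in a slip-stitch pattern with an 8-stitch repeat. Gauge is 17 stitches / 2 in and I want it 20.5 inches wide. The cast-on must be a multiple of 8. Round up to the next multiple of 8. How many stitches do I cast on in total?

17 / 2 = 8.5 sts per inch.
20.5 × 8.5 = 174.25 sts.
Next multiple of 8: 176.

176 stitches.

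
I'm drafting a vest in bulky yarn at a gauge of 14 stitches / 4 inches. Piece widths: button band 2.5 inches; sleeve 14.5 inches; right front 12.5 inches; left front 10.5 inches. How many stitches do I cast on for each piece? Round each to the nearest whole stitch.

button band 9; sleeve 51; right front 44; left front 37.

Rate = 14/4 = 3.5 sts per in.
button band: 2.5 × 3.5 = 8.75 → 9.
sleeve: 14.5 × 3.5 = 50.75 → 51.
right front: 12.5 × 3.5 = 43.75 → 44.
left front: 10.5 × 3.5 = 36.75 → 37.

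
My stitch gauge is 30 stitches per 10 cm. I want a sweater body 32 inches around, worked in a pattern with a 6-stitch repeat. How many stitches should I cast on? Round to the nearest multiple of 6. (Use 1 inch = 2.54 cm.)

Cast on 246 stitches.

32 in = 32 × 2.54 = 81.28 cm.
30 / 10 = 3 sts/cm.
81.28 × 3 = 243.84 sts.
→ 246.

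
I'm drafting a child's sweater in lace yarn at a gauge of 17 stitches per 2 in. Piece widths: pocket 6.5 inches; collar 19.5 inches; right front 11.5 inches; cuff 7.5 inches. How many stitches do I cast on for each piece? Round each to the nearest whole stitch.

Rate = 17/2 = 8.5 sts per in.
pocket: 6.5 × 8.5 = 55.25 → 55.
collar: 19.5 × 8.5 = 165.75 → 166.
right front: 11.5 × 8.5 = 97.75 → 98.
cuff: 7.5 × 8.5 = 63.75 → 64.

pocket 55; collar 166; right front 98; cuff 64.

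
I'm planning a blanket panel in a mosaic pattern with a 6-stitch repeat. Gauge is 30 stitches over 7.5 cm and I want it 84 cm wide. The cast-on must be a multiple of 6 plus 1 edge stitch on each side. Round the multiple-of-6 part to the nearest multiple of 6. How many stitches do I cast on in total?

338 stitches.

30 / 7.5 = 4 sts per cm.
84 × 4 = 336.00 sts.
Less 2 edge sts → 334.00 for the repeat.
Nearest multiple of 6: 336.
Add back 2 edge sts → 338.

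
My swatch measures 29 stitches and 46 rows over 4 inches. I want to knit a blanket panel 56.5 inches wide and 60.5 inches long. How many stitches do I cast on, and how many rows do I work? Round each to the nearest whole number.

Stitch gauge = 29/4 = 7.25 sts/in; 56.5 × 7.25 = 409.62 → 410 sts.
Row gauge = 46/4 = 11.5 rows/in; 60.5 × 11.5 = 695.75 → 696 rows.

Cast on 410 stitches and work 696 rows.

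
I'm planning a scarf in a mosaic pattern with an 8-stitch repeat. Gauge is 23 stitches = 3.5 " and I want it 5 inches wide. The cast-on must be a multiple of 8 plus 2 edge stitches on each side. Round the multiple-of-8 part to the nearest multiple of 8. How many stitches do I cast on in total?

23 / 3.5 = 6.571 sts per inch.
5 × 6.571 = 32.86 sts.
Less 4 edge sts → 28.86 for the repeat.
Nearest multiple of 8: 32.
Add back 4 edge sts → 36.

Cast on 36 stitches.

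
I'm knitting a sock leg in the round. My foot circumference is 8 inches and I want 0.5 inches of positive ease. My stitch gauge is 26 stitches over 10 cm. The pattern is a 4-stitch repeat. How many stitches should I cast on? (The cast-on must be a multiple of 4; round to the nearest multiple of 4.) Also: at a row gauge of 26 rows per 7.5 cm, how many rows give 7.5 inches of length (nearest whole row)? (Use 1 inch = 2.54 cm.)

Cast on 56 stitches; work 66 rows.

Finished = 8 + 0.5 = 8.5 inches.
8.5 inches × 2.54 = 21.59 cm.
26/10 = 2.6 sts per cm; 21.59 × 2.6 = 56.13 sts.
Nearest multiple of 4 → 56.
7.5 inches = 19.05 cm; × 3.467 = 66.04 → 66 rows.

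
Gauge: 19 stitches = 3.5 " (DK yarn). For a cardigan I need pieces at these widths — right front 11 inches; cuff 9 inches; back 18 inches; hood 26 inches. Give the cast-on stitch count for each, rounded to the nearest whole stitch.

right front 60; cuff 49; back 98; hood 141.

Rate = 19/3.5 = 5.429 sts per in.
right front: 11 × 5.429 = 59.71 → 60.
cuff: 9 × 5.429 = 48.86 → 49.
back: 18 × 5.429 = 97.71 → 98.
hood: 26 × 5.429 = 141.14 → 141.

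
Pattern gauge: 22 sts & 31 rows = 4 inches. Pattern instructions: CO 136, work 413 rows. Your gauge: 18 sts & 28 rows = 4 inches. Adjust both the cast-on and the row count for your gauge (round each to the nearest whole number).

Cast on 111 stitches; work 373 rows.

Stitches: 136 × 18/22 = 111.27 → 111.
Rows: 413 × 28/31 = 373.03 → 373.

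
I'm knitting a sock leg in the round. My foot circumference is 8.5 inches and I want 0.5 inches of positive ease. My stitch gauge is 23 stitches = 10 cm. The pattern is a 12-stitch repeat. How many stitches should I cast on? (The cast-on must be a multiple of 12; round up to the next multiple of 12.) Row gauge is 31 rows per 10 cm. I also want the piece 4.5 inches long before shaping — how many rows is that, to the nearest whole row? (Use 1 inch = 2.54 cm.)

Finished = 8.5 + 0.5 = 9 inches.
9 inches × 2.54 = 22.86 cm.
23/10 = 2.3 sts per cm; 22.86 × 2.3 = 52.58 sts.
Next multiple of 12 → 60.
4.5 inches = 11.43 cm; × 3.1 = 35.43 → 35 rows.

Cast on 60 stitches; work 35 rows.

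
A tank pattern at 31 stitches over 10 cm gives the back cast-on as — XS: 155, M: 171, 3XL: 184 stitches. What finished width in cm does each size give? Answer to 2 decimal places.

XS 50.00 cm; M 55.16 cm; 3XL 59.35 cm.

31/10 = 3.1 sts per cm.
XS: 155 / 3.1 = 50.000 → 50.00 cm.
M: 171 / 3.1 = 55.161 → 55.16 cm.
3XL: 184 / 3.1 = 59.355 → 59.35 cm.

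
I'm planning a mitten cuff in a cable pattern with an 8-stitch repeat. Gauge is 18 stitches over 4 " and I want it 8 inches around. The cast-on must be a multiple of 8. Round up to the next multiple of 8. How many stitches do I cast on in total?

40 stitches.

18 / 4 = 4.5 sts per inch.
8 × 4.5 = 36.00 sts.
Next multiple of 8: 40.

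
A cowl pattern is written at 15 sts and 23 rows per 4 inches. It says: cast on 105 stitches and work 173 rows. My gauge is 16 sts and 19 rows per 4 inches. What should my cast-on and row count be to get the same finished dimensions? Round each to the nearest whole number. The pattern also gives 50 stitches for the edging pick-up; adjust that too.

Stitches: 105 × 16/15 = 112.00 → 112.
Rows: 173 × 19/23 = 142.91 → 143.
edging pick-up: 50 × 16/15 = 53.33 → 53.

Cast on 112 stitches; work 143 rows; edging pick-up 53 stitches.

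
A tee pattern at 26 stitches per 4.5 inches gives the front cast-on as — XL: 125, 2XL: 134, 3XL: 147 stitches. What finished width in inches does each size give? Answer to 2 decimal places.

26/4.5 = 5.778 sts per in.
XL: 125 / 5.778 = 21.635 → 21.63 in.
2XL: 134 / 5.778 = 23.192 → 23.19 in.
3XL: 147 / 5.778 = 25.442 → 25.44 in.

XL 21.63 inches; 2XL 23.19 inches; 3XL 25.44 inches.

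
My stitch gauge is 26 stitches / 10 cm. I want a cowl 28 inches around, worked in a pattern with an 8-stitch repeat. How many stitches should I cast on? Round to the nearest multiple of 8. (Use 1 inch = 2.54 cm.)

184 stitches.

28 in = 28 × 2.54 = 71.12 cm.
26 / 10 = 2.6 sts/cm.
71.12 × 2.6 = 184.91 sts.
→ 184.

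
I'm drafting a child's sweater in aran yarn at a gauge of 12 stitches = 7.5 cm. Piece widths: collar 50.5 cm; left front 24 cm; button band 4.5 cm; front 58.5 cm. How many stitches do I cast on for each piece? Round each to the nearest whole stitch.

Rate = 12/7.5 = 1.6 sts per cm.
collar: 50.5 × 1.6 = 80.80 → 81.
left front: 24 × 1.6 = 38.40 → 38.
button band: 4.5 × 1.6 = 7.20 → 7.
front: 58.5 × 1.6 = 93.60 → 94.

collar 81; left front 38; button band 7; front 94.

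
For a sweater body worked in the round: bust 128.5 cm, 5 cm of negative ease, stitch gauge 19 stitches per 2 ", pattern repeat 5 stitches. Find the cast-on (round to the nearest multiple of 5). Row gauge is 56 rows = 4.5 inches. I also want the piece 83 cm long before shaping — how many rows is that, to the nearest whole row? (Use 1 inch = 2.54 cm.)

Finished = 128.5 − 5 = 123.5 cm.
123.5 cm × 1/2.54 = 48.62 inches.
19/2 = 9.5 sts per in; 48.62 × 9.5 = 461.91 sts.
Nearest multiple of 5 → 460.
83 cm = 32.68 inches; × 12.444 = 406.65 → 407 rows.

Cast on 460 stitches; work 407 rows.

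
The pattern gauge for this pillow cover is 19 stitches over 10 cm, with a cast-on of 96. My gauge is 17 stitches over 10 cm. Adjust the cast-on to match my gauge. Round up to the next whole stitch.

CO 86 sts.

Scale factor = 17 / 19 = 0.895.
96 × 17 / 19 = 85.89 sts.
→ 86 sts.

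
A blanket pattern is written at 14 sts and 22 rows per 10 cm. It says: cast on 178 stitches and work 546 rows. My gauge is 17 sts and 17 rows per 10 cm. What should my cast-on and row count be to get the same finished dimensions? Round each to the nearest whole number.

Stitches: 178 × 17/14 = 216.14 → 216.
Rows: 546 × 17/22 = 421.91 → 422.

Cast on 216 stitches; work 422 rows.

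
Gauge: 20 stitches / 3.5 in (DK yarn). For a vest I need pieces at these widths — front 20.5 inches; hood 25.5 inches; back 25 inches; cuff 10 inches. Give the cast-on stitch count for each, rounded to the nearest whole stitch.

front 117; hood 146; back 143; cuff 57.

Rate = 20/3.5 = 5.714 sts per in.
front: 20.5 × 5.714 = 117.14 → 117.
hood: 25.5 × 5.714 = 145.71 → 146.
back: 25 × 5.714 = 142.86 → 143.
cuff: 10 × 5.714 = 57.14 → 57.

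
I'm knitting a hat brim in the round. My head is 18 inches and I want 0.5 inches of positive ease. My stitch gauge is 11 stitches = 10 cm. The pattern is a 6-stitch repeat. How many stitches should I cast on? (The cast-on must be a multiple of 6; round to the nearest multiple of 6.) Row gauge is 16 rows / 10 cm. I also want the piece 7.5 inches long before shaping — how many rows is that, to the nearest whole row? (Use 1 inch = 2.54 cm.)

Finished = 18 + 0.5 = 18.5 inches.
18.5 inches × 2.54 = 46.99 cm.
11/10 = 1.1 sts per cm; 46.99 × 1.1 = 51.69 sts.
Nearest multiple of 6 → 54.
7.5 inches = 19.05 cm; × 1.6 = 30.48 → 30 rows.

Cast on 54 stitches; work 30 rows.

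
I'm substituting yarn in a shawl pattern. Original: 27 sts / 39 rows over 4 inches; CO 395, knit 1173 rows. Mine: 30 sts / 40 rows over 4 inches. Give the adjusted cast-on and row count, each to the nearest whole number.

Stitches: 395 × 30/27 = 438.89 → 439.
Rows: 1173 × 40/39 = 1203.08 → 1203.

Cast on 439 stitches; work 1203 rows.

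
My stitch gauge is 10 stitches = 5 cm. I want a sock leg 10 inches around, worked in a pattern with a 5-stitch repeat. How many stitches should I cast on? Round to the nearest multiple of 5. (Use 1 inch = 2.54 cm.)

CO 50 sts.

10 in = 10 × 2.54 = 25.40 cm.
10 / 5 = 2 sts/cm.
25.40 × 2 = 50.80 sts.
→ 50.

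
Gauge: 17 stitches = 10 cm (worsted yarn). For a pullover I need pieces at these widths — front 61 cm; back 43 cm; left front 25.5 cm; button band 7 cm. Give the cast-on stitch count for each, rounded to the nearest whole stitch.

Rate = 17/10 = 1.7 sts per cm.
front: 61 × 1.7 = 103.70 → 104.
back: 43 × 1.7 = 73.10 → 73.
left front: 25.5 × 1.7 = 43.35 → 43.
button band: 7 × 1.7 = 11.90 → 12.

front 104; back 73; left front 43; button band 12.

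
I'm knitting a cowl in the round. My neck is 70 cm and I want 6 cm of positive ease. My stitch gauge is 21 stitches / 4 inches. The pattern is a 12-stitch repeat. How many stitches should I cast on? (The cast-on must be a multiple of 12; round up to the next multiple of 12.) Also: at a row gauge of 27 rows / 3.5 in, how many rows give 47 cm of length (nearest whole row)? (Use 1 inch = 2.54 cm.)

Finished = 70 + 6 = 76 cm.
76 cm × 1/2.54 = 29.92 inches.
21/4 = 5.25 sts per in; 29.92 × 5.25 = 157.09 sts.
Next multiple of 12 → 168.
47 cm = 18.50 inches; × 7.714 = 142.74 → 143 rows.

Cast on 168 stitches; work 143 rows.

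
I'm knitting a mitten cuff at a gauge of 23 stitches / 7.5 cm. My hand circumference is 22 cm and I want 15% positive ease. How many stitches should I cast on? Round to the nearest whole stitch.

Finished = 22 × 1.15 = 25.30 cm.
23 / 7.5 = 3.067 sts per cm.
25.30 × 3.067 = 77.59 sts.
→ 78 sts.

CO 78 sts.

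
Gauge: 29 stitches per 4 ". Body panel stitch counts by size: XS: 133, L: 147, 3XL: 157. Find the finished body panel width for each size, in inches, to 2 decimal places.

XS 18.34 inches; L 20.28 inches; 3XL 21.66 inches.

29/4 = 7.25 sts per in.
XS: 133 / 7.25 = 18.345 → 18.34 in.
L: 147 / 7.25 = 20.276 → 20.28 in.
3XL: 157 / 7.25 = 21.655 → 21.66 in.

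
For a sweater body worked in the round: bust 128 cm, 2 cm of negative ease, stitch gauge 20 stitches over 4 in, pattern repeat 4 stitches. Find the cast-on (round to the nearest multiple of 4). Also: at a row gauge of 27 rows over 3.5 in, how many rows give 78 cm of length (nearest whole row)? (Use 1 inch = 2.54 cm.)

Cast on 248 stitches; work 237 rows.

Finished = 128 − 2 = 126 cm.
126 cm × 1/2.54 = 49.61 inches.
20/4 = 5 sts per in; 49.61 × 5 = 248.03 sts.
Nearest multiple of 4 → 248.
78 cm = 30.71 inches; × 7.714 = 236.90 → 237 rows.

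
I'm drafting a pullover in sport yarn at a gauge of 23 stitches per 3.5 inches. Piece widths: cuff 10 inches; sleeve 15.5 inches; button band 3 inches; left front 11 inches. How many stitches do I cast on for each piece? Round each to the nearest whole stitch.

cuff 66; sleeve 102; button band 20; left front 72.

Rate = 23/3.5 = 6.571 sts per in.
cuff: 10 × 6.571 = 65.71 → 66.
sleeve: 15.5 × 6.571 = 101.86 → 102.
button band: 3 × 6.571 = 19.71 → 20.
left front: 11 × 6.571 = 72.29 → 72.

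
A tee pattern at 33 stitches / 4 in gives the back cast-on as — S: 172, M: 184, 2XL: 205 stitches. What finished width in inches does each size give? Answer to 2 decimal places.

S 20.85 inches; M 22.30 inches; 2XL 24.85 inches.

33/4 = 8.25 sts per in.
S: 172 / 8.25 = 20.848 → 20.85 in.
M: 184 / 8.25 = 22.303 → 22.30 in.
2XL: 205 / 8.25 = 24.848 → 24.85 in.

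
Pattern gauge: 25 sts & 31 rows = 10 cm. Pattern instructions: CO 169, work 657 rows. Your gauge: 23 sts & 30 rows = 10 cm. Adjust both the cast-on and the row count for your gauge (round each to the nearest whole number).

Stitches: 169 × 23/25 = 155.48 → 155.
Rows: 657 × 30/31 = 635.81 → 636.

Cast on 155 stitches; work 636 rows.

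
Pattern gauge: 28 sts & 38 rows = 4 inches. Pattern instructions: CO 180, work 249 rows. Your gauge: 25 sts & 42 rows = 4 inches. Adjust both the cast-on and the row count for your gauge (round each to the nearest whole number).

Cast on 161 stitches; work 275 rows.

Stitches: 180 × 25/28 = 160.71 → 161.
Rows: 249 × 42/38 = 275.21 → 275.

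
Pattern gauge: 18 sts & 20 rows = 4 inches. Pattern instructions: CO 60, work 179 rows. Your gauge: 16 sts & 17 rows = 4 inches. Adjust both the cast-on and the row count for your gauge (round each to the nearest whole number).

Cast on 53 stitches; work 152 rows.

Stitches: 60 × 16/18 = 53.33 → 53.
Rows: 179 × 17/20 = 152.15 → 152.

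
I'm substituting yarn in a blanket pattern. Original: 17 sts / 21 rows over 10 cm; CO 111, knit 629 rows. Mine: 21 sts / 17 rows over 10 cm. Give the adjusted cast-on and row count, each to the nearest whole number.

Cast on 137 stitches; work 509 rows.

Stitches: 111 × 21/17 = 137.12 → 137.
Rows: 629 × 17/21 = 509.19 → 509.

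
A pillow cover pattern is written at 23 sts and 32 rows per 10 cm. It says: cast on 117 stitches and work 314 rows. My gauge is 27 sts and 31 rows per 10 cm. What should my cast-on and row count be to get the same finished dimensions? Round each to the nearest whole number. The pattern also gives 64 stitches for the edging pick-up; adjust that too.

Cast on 137 stitches; work 304 rows; edging pick-up 75 stitches.

Stitches: 117 × 27/23 = 137.35 → 137.
Rows: 314 × 31/32 = 304.19 → 304.
edging pick-up: 64 × 27/23 = 75.13 → 75.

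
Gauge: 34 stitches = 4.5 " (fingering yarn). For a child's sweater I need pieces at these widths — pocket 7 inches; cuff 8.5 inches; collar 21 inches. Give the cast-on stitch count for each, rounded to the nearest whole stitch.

Rate = 34/4.5 = 7.556 sts per in.
pocket: 7 × 7.556 = 52.89 → 53.
cuff: 8.5 × 7.556 = 64.22 → 64.
collar: 21 × 7.556 = 158.67 → 159.

pocket 53; cuff 64; collar 159.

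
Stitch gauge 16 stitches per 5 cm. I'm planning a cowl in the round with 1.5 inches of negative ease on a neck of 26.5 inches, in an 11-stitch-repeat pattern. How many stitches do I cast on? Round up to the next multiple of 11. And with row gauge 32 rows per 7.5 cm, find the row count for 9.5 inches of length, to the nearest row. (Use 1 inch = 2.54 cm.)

Finished = 26.5 − 1.5 = 25 inches.
25 inches × 2.54 = 63.50 cm.
16/5 = 3.2 sts per cm; 63.50 × 3.2 = 203.20 sts.
Next multiple of 11 → 209.
9.5 inches = 24.13 cm; × 4.267 = 102.95 → 103 rows.

Cast on 209 stitches; work 103 rows.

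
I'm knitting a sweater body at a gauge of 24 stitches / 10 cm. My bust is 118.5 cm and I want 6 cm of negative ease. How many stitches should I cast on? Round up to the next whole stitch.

Finished = 118.5 − 6 = 112.5 cm.
24 / 10 = 2.4 sts per cm.
112.50 × 2.4 = 270.00 sts.

Cast on 270 stitches.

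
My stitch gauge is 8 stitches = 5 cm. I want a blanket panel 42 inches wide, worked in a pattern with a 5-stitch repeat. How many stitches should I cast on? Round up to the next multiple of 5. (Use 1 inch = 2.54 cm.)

Cast on 175 stitches.

42 in = 42 × 2.54 = 106.68 cm.
8 / 5 = 1.6 sts/cm.
106.68 × 1.6 = 170.69 sts.
→ 175.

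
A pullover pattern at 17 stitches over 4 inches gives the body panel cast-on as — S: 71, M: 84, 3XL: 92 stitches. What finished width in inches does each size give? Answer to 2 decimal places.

17/4 = 4.25 sts per in.
S: 71 / 4.25 = 16.706 → 16.71 in.
M: 84 / 4.25 = 19.765 → 19.76 in.
3XL: 92 / 4.25 = 21.647 → 21.65 in.

S 16.71 inches; M 19.76 inches; 3XL 21.65 inches.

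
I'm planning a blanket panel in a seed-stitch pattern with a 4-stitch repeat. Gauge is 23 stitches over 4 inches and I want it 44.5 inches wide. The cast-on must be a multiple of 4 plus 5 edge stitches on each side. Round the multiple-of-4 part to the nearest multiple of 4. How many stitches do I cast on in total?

23 / 4 = 5.75 sts per inch.
44.5 × 5.75 = 255.88 sts.
Less 10 edge sts → 245.88 for the repeat.
Nearest multiple of 4: 244.
Add back 10 edge sts → 254.

Cast on 254 stitches.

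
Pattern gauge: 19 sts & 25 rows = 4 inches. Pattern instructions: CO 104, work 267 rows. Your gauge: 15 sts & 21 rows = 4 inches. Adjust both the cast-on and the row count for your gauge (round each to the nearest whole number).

Cast on 82 stitches; work 224 rows.

Stitches: 104 × 15/19 = 82.11 → 82.
Rows: 267 × 21/25 = 224.28 → 224.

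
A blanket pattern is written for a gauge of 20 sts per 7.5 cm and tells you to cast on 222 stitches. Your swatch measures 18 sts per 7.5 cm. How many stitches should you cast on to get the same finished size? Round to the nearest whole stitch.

Cast on 200 stitches.

Scale factor = 18 / 20 = 0.900.
222 × 18 / 20 = 199.80 sts.
→ 200 sts.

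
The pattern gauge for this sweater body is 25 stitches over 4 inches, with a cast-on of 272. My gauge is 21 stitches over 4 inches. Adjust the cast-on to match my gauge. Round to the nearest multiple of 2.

CO 228 sts.

Scale factor = 21 / 25 = 0.840.
272 × 21 / 25 = 228.48 sts.
→ 228 sts.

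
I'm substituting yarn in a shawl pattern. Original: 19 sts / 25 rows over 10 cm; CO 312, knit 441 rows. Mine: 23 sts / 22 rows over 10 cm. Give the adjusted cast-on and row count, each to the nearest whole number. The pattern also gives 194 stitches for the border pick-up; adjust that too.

Cast on 378 stitches; work 388 rows; border pick-up 235 stitches.

Stitches: 312 × 23/19 = 377.68 → 378.
Rows: 441 × 22/25 = 388.08 → 388.
border pick-up: 194 × 23/19 = 234.84 → 235.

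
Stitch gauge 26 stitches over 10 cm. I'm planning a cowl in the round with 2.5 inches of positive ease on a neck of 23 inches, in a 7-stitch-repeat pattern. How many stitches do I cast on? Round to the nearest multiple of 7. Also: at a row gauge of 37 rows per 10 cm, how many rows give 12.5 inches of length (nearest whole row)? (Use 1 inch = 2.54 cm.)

Finished = 23 + 2.5 = 25.5 inches.
25.5 inches × 2.54 = 64.77 cm.
26/10 = 2.6 sts per cm; 64.77 × 2.6 = 168.40 sts.
Nearest multiple of 7 → 168.
12.5 inches = 31.75 cm; × 3.7 = 117.47 → 117 rows.

Cast on 168 stitches; work 117 rows.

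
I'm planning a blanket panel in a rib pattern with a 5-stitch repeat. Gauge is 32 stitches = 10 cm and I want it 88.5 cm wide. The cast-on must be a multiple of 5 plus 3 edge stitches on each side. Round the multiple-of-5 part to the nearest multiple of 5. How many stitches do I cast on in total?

32 / 10 = 3.2 sts per cm.
88.5 × 3.2 = 283.20 sts.
Less 6 edge sts → 277.20 for the repeat.
Nearest multiple of 5: 275.
Add back 6 edge sts → 281.

281 stitches.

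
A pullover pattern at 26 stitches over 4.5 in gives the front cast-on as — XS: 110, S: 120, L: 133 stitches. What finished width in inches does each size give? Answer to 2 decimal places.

XS 19.04 inches; S 20.77 inches; L 23.02 inches.

26/4.5 = 5.778 sts per in.
XS: 110 / 5.778 = 19.038 → 19.04 in.
S: 120 / 5.778 = 20.769 → 20.77 in.
L: 133 / 5.778 = 23.019 → 23.02 in.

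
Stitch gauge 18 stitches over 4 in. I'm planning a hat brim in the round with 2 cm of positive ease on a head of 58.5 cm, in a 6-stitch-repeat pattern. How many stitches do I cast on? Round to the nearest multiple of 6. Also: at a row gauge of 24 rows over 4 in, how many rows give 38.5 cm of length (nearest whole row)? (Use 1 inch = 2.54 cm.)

Finished = 58.5 + 2 = 60.5 cm.
60.5 cm × 1/2.54 = 23.82 inches.
18/4 = 4.5 sts per in; 23.82 × 4.5 = 107.19 sts.
Nearest multiple of 6 → 108.
38.5 cm = 15.16 inches; × 6 = 90.94 → 91 rows.

Cast on 108 stitches; work 91 rows.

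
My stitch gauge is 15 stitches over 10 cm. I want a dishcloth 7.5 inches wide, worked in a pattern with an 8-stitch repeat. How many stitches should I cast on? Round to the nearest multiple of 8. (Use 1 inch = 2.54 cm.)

32 stitches.

7.5 in = 7.5 × 2.54 = 19.05 cm.
15 / 10 = 1.5 sts/cm.
19.05 × 1.5 = 28.57 sts.
→ 32.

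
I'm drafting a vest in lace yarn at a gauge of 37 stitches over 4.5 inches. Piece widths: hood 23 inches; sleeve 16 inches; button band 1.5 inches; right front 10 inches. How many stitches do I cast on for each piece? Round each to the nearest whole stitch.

hood 189; sleeve 132; button band 12; right front 82.

Rate = 37/4.5 = 8.222 sts per in.
hood: 23 × 8.222 = 189.11 → 189.
sleeve: 16 × 8.222 = 131.56 → 132.
button band: 1.5 × 8.222 = 12.33 → 12.
right front: 10 × 8.222 = 82.22 → 82.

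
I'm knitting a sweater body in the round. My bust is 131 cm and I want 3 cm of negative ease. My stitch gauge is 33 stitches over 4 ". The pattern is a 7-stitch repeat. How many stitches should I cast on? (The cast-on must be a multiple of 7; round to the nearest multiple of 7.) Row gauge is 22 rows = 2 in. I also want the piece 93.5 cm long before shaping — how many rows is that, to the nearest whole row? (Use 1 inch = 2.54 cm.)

Cast on 413 stitches; work 405 rows.

Finished = 131 − 3 = 128 cm.
128 cm × 1/2.54 = 50.39 inches.
33/4 = 8.25 sts per in; 50.39 × 8.25 = 415.75 sts.
Nearest multiple of 7 → 413.
93.5 cm = 36.81 inches; × 11 = 404.92 → 405 rows.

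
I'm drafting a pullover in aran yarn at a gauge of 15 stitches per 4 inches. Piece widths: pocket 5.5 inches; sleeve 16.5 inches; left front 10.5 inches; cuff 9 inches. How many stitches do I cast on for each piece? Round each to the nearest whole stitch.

Rate = 15/4 = 3.75 sts per in.
pocket: 5.5 × 3.75 = 20.62 → 21.
sleeve: 16.5 × 3.75 = 61.88 → 62.
left front: 10.5 × 3.75 = 39.38 → 39.
cuff: 9 × 3.75 = 33.75 → 34.

pocket 21; sleeve 62; left front 39; cuff 34.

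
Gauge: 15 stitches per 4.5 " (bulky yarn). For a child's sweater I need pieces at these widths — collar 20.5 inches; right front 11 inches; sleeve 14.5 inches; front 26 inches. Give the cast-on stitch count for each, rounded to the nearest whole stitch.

Rate = 15/4.5 = 3.333 sts per in.
collar: 20.5 × 3.333 = 68.33 → 68.
right front: 11 × 3.333 = 36.67 → 37.
sleeve: 14.5 × 3.333 = 48.33 → 48.
front: 26 × 3.333 = 86.67 → 87.

collar 68; right front 37; sleeve 48; front 87.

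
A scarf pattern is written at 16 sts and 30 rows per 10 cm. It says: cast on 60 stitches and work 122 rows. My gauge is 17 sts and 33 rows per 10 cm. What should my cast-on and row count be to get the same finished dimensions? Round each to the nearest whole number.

Stitches: 60 × 17/16 = 63.75 → 64.
Rows: 122 × 33/30 = 134.20 → 134.

Cast on 64 stitches; work 134 rows.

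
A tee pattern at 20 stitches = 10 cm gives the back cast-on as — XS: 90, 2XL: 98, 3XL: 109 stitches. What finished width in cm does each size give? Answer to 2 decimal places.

XS 45.00 cm; 2XL 49.00 cm; 3XL 54.50 cm.

20/10 = 2 sts per cm.
XS: 90 / 2 = 45.000 → 45.00 cm.
2XL: 98 / 2 = 49.000 → 49.00 cm.
3XL: 109 / 2 = 54.500 → 54.50 cm.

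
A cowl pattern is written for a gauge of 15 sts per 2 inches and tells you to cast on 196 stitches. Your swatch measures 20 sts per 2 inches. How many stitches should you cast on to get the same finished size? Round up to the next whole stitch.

Scale factor = 20 / 15 = 1.333.
196 × 20 / 15 = 261.33 sts.
→ 262 sts.

Cast on 262 stitches.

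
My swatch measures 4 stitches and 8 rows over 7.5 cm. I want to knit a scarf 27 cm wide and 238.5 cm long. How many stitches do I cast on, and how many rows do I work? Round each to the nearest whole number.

Stitch gauge = 4/7.5 = 0.533 sts/cm; 27 × 0.533 = 14.40 → 14 sts.
Row gauge = 8/7.5 = 1.067 rows/cm; 238.5 × 1.067 = 254.40 → 254 rows.

Cast on 14 stitches and work 254 rows.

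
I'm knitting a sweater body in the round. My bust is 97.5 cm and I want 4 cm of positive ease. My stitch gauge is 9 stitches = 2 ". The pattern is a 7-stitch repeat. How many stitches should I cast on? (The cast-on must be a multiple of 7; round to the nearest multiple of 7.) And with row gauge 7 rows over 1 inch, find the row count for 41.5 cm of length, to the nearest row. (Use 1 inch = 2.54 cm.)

Finished = 97.5 + 4 = 101.5 cm.
101.5 cm × 1/2.54 = 39.96 inches.
9/2 = 4.5 sts per in; 39.96 × 4.5 = 179.82 sts.
Nearest multiple of 7 → 182.
41.5 cm = 16.34 inches; × 7 = 114.37 → 114 rows.

Cast on 182 stitches; work 114 rows.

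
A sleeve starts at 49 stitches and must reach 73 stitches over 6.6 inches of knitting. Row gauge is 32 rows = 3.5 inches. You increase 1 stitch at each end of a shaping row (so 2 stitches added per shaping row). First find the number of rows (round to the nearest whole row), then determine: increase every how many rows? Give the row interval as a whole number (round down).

Increase every 5th row.

Rows = 6.6 × 9.143 = 60.3 → 60 rows.
Stitches to add: 24 → 12 shaping rows (at 2 st each).
60 / 12 = 5.00 → every 5 rows.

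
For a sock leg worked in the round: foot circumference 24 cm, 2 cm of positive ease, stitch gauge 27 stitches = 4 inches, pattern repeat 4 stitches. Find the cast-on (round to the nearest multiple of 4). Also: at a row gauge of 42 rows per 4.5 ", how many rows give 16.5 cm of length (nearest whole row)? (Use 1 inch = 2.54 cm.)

Cast on 68 stitches; work 61 rows.

Finished = 24 + 2 = 26 cm.
26 cm × 1/2.54 = 10.24 inches.
27/4 = 6.75 sts per in; 10.24 × 6.75 = 69.09 sts.
Nearest multiple of 4 → 68.
16.5 cm = 6.50 inches; × 9.333 = 60.63 → 61 rows.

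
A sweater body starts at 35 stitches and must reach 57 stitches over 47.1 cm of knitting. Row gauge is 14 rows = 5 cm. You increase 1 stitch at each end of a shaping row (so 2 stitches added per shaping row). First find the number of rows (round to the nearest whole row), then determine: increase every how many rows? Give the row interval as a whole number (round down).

Rows = 47.1 × 2.8 = 131.9 → 132 rows.
Stitches to add: 22 → 11 shaping rows (at 2 st each).
132 / 11 = 12.00 → every 12 rows.

Increase every 12th row.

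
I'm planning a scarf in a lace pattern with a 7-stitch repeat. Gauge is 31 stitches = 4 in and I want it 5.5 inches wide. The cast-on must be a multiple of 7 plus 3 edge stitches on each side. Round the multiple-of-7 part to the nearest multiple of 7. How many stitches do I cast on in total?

31 / 4 = 7.75 sts per inch.
5.5 × 7.75 = 42.62 sts.
Less 6 edge sts → 36.62 for the repeat.
Nearest multiple of 7: 35.
Add back 6 edge sts → 41.

41 stitches.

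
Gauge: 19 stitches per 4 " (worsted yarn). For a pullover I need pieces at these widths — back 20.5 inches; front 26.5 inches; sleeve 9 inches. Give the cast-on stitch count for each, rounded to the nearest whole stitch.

back 97; front 126; sleeve 43.

Rate = 19/4 = 4.75 sts per in.
back: 20.5 × 4.75 = 97.38 → 97.
front: 26.5 × 4.75 = 125.88 → 126.
sleeve: 9 × 4.75 = 42.75 → 43.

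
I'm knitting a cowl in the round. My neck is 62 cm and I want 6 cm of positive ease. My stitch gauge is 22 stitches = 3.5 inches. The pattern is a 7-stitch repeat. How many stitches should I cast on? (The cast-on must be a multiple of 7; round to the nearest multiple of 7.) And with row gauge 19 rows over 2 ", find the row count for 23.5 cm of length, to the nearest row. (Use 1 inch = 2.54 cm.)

Finished = 62 + 6 = 68 cm.
68 cm × 1/2.54 = 26.77 inches.
22/3.5 = 6.286 sts per in; 26.77 × 6.286 = 168.28 sts.
Nearest multiple of 7 → 168.
23.5 cm = 9.25 inches; × 9.5 = 87.89 → 88 rows.

Cast on 168 stitches; work 88 rows.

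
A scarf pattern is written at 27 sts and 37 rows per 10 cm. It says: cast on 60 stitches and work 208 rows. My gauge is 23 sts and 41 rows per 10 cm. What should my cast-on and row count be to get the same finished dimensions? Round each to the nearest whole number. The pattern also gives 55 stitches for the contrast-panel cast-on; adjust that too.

Stitches: 60 × 23/27 = 51.11 → 51.
Rows: 208 × 41/37 = 230.49 → 230.
contrast-panel cast-on: 55 × 23/27 = 46.85 → 47.

Cast on 51 stitches; work 230 rows; contrast-panel cast-on 47 stitches.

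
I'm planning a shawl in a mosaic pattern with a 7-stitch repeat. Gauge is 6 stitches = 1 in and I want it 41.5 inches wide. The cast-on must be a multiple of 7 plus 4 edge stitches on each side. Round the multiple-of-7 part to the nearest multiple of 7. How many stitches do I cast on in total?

246 stitches.

6 / 1 = 6 sts per inch.
41.5 × 6 = 249.00 sts.
Less 8 edge sts → 241.00 for the repeat.
Nearest multiple of 7: 238.
Add back 8 edge sts → 246.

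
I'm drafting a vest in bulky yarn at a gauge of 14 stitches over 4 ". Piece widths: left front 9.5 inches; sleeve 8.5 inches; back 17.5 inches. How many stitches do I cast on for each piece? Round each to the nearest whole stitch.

Rate = 14/4 = 3.5 sts per in.
left front: 9.5 × 3.5 = 33.25 → 33.
sleeve: 8.5 × 3.5 = 29.75 → 30.
back: 17.5 × 3.5 = 61.25 → 61.

left front 33; sleeve 30; back 61.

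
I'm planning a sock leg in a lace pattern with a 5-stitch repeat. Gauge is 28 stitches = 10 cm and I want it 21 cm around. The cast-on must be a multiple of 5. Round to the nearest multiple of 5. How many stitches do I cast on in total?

Cast on 60 stitches.

28 / 10 = 2.8 sts per cm.
21 × 2.8 = 58.80 sts.
Nearest multiple of 5: 60.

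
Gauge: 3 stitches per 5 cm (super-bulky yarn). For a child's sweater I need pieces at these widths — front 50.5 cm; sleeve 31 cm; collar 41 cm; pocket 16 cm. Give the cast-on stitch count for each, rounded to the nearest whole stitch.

Rate = 3/5 = 0.6 sts per cm.
front: 50.5 × 0.6 = 30.30 → 30.
sleeve: 31 × 0.6 = 18.60 → 19.
collar: 41 × 0.6 = 24.60 → 25.
pocket: 16 × 0.6 = 9.60 → 10.

front 30; sleeve 19; collar 25; pocket 10.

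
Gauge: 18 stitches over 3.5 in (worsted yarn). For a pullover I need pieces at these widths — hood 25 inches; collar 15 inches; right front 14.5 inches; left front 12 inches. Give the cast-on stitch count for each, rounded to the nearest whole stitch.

hood 129; collar 77; right front 75; left front 62.

Rate = 18/3.5 = 5.143 sts per in.
hood: 25 × 5.143 = 128.57 → 129.
collar: 15 × 5.143 = 77.14 → 77.
right front: 14.5 × 5.143 = 74.57 → 75.
left front: 12 × 5.143 = 61.71 → 62.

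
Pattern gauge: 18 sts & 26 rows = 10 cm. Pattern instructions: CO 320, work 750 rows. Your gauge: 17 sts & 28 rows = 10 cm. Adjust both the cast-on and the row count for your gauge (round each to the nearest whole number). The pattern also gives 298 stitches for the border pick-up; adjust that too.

Stitches: 320 × 17/18 = 302.22 → 302.
Rows: 750 × 28/26 = 807.69 → 808.
border pick-up: 298 × 17/18 = 281.44 → 281.

Cast on 302 stitches; work 808 rows; border pick-up 281 stitches.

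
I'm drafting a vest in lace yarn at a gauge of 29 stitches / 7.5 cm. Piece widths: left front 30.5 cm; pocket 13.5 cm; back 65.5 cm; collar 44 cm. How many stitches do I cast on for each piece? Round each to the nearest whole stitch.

left front 118; pocket 52; back 253; collar 170.

Rate = 29/7.5 = 3.867 sts per cm.
left front: 30.5 × 3.867 = 117.93 → 118.
pocket: 13.5 × 3.867 = 52.20 → 52.
back: 65.5 × 3.867 = 253.27 → 253.
collar: 44 × 3.867 = 170.13 → 170.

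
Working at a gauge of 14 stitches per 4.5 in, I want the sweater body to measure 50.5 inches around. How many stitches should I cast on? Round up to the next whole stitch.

Cast on 158 stitches.

14 stitches / 4.5 in = 3.111 stitches per inch.
50.5 × 3.111 = 157.11 stitches.
Round up → 158.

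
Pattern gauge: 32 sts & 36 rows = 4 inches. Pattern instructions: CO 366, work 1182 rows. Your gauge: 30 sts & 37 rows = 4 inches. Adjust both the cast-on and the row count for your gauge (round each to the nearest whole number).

Cast on 343 stitches; work 1215 rows.

Stitches: 366 × 30/32 = 343.12 → 343.
Rows: 1182 × 37/36 = 1214.83 → 1215.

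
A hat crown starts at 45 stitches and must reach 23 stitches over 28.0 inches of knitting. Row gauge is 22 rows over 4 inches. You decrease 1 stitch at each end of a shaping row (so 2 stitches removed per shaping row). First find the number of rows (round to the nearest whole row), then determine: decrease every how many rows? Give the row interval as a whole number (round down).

Decrease every 14th row.

Rows = 28.0 × 5.5 = 154.0 → 154 rows.
Stitches to remove: 22 → 11 shaping rows (at 2 st each).
154 / 11 = 14.00 → every 14 rows.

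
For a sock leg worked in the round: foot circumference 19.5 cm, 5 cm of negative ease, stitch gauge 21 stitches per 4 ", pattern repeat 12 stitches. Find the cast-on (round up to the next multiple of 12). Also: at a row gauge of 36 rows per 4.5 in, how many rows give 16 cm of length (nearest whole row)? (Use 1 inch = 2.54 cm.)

Cast on 36 stitches; work 50 rows.

Finished = 19.5 − 5 = 14.5 cm.
14.5 cm × 1/2.54 = 5.71 inches.
21/4 = 5.25 sts per in; 5.71 × 5.25 = 29.97 sts.
Next multiple of 12 → 36.
16 cm = 6.30 inches; × 8 = 50.39 → 50 rows.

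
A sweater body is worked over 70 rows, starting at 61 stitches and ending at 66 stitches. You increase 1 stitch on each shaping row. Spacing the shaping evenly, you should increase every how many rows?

Stitches to add: |66 − 61| = 5.
Shaping rows needed: 5 / 1 = 5.
70 rows / 5 = every 14 rows.

Increase every 14th row.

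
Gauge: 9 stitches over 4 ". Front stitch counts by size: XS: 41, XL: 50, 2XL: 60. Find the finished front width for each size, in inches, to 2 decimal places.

9/4 = 2.25 sts per in.
XS: 41 / 2.25 = 18.222 → 18.22 in.
XL: 50 / 2.25 = 22.222 → 22.22 in.
2XL: 60 / 2.25 = 26.667 → 26.67 in.

XS 18.22 inches; XL 22.22 inches; 2XL 26.67 inches.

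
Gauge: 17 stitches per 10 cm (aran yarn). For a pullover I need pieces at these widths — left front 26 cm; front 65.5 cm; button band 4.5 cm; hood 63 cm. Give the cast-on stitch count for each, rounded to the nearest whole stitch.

Rate = 17/10 = 1.7 sts per cm.
left front: 26 × 1.7 = 44.20 → 44.
front: 65.5 × 1.7 = 111.35 → 111.
button band: 4.5 × 1.7 = 7.65 → 8.
hood: 63 × 1.7 = 107.10 → 107.

left front 44; front 111; button band 8; hood 107.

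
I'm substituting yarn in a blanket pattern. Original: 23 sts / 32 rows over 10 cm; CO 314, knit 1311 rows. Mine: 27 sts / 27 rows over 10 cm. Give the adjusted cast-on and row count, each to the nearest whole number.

Cast on 369 stitches; work 1106 rows.

Stitches: 314 × 27/23 = 368.61 → 369.
Rows: 1311 × 27/32 = 1106.16 → 1106.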